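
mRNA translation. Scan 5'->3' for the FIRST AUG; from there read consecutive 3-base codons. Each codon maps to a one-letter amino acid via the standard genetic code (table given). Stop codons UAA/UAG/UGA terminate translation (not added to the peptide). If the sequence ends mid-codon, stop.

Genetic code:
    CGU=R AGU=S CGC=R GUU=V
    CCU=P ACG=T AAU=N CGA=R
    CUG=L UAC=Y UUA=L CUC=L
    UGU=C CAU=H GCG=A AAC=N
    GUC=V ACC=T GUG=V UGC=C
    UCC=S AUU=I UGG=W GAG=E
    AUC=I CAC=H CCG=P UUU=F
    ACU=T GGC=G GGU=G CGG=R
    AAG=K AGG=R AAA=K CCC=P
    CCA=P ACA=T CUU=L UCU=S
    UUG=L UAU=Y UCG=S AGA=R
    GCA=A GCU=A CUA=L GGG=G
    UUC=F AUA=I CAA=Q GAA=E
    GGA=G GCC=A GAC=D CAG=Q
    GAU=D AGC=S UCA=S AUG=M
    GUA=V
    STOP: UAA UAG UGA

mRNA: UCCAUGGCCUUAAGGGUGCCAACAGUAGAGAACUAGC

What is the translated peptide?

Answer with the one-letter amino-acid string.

Answer: MALRVPTVEN

Derivation:
start AUG at pos 3
pos 3: AUG -> M; peptide=M
pos 6: GCC -> A; peptide=MA
pos 9: UUA -> L; peptide=MAL
pos 12: AGG -> R; peptide=MALR
pos 15: GUG -> V; peptide=MALRV
pos 18: CCA -> P; peptide=MALRVP
pos 21: ACA -> T; peptide=MALRVPT
pos 24: GUA -> V; peptide=MALRVPTV
pos 27: GAG -> E; peptide=MALRVPTVE
pos 30: AAC -> N; peptide=MALRVPTVEN
pos 33: UAG -> STOP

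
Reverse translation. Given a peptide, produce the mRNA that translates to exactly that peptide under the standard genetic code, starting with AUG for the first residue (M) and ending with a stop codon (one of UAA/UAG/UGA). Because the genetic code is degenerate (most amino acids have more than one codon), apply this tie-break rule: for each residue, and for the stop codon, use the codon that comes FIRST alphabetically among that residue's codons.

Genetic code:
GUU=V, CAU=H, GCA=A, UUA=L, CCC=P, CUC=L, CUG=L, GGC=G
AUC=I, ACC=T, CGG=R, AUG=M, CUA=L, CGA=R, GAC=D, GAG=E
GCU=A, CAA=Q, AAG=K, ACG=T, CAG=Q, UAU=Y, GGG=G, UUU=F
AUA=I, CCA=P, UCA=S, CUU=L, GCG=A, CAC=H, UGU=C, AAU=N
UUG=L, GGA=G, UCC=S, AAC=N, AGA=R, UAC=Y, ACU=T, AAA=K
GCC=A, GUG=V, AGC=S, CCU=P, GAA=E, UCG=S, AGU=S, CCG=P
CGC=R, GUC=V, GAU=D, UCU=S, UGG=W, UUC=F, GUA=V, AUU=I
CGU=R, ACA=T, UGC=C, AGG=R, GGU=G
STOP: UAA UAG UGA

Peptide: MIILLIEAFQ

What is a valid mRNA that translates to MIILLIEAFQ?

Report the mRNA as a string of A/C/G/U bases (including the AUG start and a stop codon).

residue 1: M -> AUG (start codon)
residue 2: I codons sorted = AUA,AUC,AUU -> pick first = AUA
residue 3: I codons sorted = AUA,AUC,AUU -> pick first = AUA
residue 4: L codons sorted = CUA,CUC,CUG,CUU,UUA,UUG -> pick first = CUA
residue 5: L codons sorted = CUA,CUC,CUG,CUU,UUA,UUG -> pick first = CUA
residue 6: I codons sorted = AUA,AUC,AUU -> pick first = AUA
residue 7: E codons sorted = GAA,GAG -> pick first = GAA
residue 8: A codons sorted = GCA,GCC,GCG,GCU -> pick first = GCA
residue 9: F codons sorted = UUC,UUU -> pick first = UUC
residue 10: Q codons sorted = CAA,CAG -> pick first = CAA
terminator: stop codons sorted = UAA,UAG,UGA -> pick first = UAA

Answer: mRNA: AUGAUAAUACUACUAAUAGAAGCAUUCCAAUAA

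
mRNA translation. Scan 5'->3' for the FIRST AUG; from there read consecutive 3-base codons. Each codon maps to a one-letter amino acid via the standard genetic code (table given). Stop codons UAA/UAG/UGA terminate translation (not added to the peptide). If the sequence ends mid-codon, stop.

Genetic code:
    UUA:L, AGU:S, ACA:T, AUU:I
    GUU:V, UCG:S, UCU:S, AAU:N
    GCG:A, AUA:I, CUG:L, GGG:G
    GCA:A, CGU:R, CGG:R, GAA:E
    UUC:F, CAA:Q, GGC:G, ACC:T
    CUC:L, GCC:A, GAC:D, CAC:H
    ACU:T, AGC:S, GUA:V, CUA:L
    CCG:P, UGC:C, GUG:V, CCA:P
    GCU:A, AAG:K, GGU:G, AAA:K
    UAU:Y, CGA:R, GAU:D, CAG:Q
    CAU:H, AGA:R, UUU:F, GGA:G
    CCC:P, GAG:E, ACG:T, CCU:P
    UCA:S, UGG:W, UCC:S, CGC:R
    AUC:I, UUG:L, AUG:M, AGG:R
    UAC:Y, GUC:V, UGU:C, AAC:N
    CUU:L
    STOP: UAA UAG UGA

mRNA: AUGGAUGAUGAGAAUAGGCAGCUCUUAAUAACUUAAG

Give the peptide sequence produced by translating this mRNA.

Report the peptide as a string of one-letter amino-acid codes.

Answer: MDDENRQLLIT

Derivation:
start AUG at pos 0
pos 0: AUG -> M; peptide=M
pos 3: GAU -> D; peptide=MD
pos 6: GAU -> D; peptide=MDD
pos 9: GAG -> E; peptide=MDDE
pos 12: AAU -> N; peptide=MDDEN
pos 15: AGG -> R; peptide=MDDENR
pos 18: CAG -> Q; peptide=MDDENRQ
pos 21: CUC -> L; peptide=MDDENRQL
pos 24: UUA -> L; peptide=MDDENRQLL
pos 27: AUA -> I; peptide=MDDENRQLLI
pos 30: ACU -> T; peptide=MDDENRQLLIT
pos 33: UAA -> STOP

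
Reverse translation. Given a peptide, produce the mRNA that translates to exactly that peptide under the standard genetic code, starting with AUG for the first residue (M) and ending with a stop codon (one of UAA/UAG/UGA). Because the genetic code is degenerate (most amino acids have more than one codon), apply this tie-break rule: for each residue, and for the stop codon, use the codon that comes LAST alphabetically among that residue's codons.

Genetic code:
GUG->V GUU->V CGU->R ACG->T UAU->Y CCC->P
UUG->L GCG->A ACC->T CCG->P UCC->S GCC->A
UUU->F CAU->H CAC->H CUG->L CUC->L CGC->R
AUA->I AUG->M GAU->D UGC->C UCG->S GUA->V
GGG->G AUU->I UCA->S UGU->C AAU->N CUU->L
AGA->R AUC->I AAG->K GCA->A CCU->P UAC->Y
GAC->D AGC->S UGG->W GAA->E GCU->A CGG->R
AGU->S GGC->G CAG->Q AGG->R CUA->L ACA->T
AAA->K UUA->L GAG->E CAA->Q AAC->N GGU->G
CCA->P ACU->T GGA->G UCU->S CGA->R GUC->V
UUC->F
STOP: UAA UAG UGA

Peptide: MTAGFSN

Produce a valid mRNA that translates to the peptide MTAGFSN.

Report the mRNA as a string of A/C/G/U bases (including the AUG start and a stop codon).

Answer: mRNA: AUGACUGCUGGUUUUUCUAAUUGA

Derivation:
residue 1: M -> AUG (start codon)
residue 2: T codons sorted = ACA,ACC,ACG,ACU -> pick last = ACU
residue 3: A codons sorted = GCA,GCC,GCG,GCU -> pick last = GCU
residue 4: G codons sorted = GGA,GGC,GGG,GGU -> pick last = GGU
residue 5: F codons sorted = UUC,UUU -> pick last = UUU
residue 6: S codons sorted = AGC,AGU,UCA,UCC,UCG,UCU -> pick last = UCU
residue 7: N codons sorted = AAC,AAU -> pick last = AAU
terminator: stop codons sorted = UAA,UAG,UGA -> pick last = UGA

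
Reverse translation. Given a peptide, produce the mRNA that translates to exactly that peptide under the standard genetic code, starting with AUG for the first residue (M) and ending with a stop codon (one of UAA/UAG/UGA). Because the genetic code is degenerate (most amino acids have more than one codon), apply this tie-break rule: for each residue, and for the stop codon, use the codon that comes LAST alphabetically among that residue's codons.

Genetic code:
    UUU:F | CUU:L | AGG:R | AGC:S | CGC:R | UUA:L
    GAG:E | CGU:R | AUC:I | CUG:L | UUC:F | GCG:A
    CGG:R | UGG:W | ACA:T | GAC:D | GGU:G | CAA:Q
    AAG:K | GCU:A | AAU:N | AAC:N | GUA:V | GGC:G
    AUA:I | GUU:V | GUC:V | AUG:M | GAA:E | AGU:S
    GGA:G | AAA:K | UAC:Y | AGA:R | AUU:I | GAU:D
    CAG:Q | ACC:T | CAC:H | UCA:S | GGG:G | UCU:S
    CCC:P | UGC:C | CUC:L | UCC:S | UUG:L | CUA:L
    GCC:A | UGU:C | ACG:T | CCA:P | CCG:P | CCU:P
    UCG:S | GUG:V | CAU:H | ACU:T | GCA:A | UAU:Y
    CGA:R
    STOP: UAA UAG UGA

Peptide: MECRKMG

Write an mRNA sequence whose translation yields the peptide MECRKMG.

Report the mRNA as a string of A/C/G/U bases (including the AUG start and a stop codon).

Answer: mRNA: AUGGAGUGUCGUAAGAUGGGUUGA

Derivation:
residue 1: M -> AUG (start codon)
residue 2: E codons sorted = GAA,GAG -> pick last = GAG
residue 3: C codons sorted = UGC,UGU -> pick last = UGU
residue 4: R codons sorted = AGA,AGG,CGA,CGC,CGG,CGU -> pick last = CGU
residue 5: K codons sorted = AAA,AAG -> pick last = AAG
residue 6: M -> AUG (only codon)
residue 7: G codons sorted = GGA,GGC,GGG,GGU -> pick last = GGU
terminator: stop codons sorted = UAA,UAG,UGA -> pick last = UGA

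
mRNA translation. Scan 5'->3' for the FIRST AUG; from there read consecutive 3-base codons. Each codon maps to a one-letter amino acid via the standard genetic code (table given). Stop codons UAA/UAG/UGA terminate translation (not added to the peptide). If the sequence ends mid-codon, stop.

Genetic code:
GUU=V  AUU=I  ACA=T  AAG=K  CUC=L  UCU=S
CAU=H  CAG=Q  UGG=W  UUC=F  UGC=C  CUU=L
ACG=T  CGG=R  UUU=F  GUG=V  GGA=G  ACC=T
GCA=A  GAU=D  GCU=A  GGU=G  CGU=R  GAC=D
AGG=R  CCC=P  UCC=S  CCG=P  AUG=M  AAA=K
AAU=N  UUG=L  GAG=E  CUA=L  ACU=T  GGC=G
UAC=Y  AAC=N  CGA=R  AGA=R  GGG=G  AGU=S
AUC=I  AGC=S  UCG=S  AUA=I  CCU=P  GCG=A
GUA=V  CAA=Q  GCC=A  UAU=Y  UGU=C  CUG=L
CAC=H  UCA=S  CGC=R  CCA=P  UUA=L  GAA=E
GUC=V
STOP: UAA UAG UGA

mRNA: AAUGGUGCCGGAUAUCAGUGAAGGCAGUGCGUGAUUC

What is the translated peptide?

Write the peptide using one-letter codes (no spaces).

start AUG at pos 1
pos 1: AUG -> M; peptide=M
pos 4: GUG -> V; peptide=MV
pos 7: CCG -> P; peptide=MVP
pos 10: GAU -> D; peptide=MVPD
pos 13: AUC -> I; peptide=MVPDI
pos 16: AGU -> S; peptide=MVPDIS
pos 19: GAA -> E; peptide=MVPDISE
pos 22: GGC -> G; peptide=MVPDISEG
pos 25: AGU -> S; peptide=MVPDISEGS
pos 28: GCG -> A; peptide=MVPDISEGSA
pos 31: UGA -> STOP

Answer: MVPDISEGSA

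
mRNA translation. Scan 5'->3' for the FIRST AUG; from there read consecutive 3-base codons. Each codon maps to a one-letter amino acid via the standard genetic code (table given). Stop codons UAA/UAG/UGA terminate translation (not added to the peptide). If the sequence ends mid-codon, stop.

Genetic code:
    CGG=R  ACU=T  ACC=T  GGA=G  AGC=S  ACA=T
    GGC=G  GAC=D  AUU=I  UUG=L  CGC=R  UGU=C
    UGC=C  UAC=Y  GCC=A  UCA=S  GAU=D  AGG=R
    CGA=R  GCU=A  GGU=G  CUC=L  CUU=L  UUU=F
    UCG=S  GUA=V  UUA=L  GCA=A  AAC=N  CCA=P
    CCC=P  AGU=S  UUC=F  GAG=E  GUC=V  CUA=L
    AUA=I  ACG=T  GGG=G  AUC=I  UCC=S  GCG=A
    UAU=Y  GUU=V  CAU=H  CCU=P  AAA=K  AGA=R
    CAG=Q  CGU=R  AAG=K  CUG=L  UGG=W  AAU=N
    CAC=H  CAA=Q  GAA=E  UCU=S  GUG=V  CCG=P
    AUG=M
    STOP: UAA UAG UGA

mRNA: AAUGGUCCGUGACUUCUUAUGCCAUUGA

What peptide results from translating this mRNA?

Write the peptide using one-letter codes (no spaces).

start AUG at pos 1
pos 1: AUG -> M; peptide=M
pos 4: GUC -> V; peptide=MV
pos 7: CGU -> R; peptide=MVR
pos 10: GAC -> D; peptide=MVRD
pos 13: UUC -> F; peptide=MVRDF
pos 16: UUA -> L; peptide=MVRDFL
pos 19: UGC -> C; peptide=MVRDFLC
pos 22: CAU -> H; peptide=MVRDFLCH
pos 25: UGA -> STOP

Answer: MVRDFLCH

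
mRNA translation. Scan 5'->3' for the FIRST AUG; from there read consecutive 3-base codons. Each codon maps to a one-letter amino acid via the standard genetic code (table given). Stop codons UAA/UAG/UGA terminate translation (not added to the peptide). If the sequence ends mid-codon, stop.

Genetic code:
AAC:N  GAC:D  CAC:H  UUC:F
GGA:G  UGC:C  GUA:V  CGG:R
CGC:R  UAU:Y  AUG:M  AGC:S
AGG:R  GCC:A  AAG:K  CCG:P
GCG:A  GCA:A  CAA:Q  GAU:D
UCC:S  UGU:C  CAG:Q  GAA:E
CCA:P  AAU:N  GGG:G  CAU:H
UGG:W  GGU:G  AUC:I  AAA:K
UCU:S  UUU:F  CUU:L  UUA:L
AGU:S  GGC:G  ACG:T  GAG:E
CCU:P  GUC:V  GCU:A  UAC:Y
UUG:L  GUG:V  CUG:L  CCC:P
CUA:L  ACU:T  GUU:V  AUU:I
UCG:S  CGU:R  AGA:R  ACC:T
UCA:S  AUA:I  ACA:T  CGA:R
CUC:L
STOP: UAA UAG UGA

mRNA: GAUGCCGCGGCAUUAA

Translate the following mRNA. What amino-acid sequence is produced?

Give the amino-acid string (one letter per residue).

Answer: MPRH

Derivation:
start AUG at pos 1
pos 1: AUG -> M; peptide=M
pos 4: CCG -> P; peptide=MP
pos 7: CGG -> R; peptide=MPR
pos 10: CAU -> H; peptide=MPRH
pos 13: UAA -> STOP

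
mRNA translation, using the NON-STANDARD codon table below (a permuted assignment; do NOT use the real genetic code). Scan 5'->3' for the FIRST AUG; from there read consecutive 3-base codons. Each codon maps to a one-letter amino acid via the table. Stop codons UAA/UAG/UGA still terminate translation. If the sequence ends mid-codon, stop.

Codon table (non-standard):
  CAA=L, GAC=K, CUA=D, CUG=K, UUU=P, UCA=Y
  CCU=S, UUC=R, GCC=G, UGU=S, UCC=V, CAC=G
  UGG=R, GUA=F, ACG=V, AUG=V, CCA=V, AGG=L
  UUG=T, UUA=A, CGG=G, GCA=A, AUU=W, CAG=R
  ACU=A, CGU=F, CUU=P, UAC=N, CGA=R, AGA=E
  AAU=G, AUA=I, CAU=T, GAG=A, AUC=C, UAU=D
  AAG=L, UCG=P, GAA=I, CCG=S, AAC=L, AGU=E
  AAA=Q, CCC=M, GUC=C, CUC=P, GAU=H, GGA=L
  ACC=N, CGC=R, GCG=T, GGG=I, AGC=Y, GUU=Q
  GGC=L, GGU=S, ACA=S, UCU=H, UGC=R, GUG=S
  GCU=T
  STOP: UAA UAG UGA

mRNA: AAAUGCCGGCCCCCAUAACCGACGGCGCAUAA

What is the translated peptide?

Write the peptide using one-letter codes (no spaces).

start AUG at pos 2
pos 2: AUG -> V; peptide=V
pos 5: CCG -> S; peptide=VS
pos 8: GCC -> G; peptide=VSG
pos 11: CCC -> M; peptide=VSGM
pos 14: AUA -> I; peptide=VSGMI
pos 17: ACC -> N; peptide=VSGMIN
pos 20: GAC -> K; peptide=VSGMINK
pos 23: GGC -> L; peptide=VSGMINKL
pos 26: GCA -> A; peptide=VSGMINKLA
pos 29: UAA -> STOP

Answer: VSGMINKLA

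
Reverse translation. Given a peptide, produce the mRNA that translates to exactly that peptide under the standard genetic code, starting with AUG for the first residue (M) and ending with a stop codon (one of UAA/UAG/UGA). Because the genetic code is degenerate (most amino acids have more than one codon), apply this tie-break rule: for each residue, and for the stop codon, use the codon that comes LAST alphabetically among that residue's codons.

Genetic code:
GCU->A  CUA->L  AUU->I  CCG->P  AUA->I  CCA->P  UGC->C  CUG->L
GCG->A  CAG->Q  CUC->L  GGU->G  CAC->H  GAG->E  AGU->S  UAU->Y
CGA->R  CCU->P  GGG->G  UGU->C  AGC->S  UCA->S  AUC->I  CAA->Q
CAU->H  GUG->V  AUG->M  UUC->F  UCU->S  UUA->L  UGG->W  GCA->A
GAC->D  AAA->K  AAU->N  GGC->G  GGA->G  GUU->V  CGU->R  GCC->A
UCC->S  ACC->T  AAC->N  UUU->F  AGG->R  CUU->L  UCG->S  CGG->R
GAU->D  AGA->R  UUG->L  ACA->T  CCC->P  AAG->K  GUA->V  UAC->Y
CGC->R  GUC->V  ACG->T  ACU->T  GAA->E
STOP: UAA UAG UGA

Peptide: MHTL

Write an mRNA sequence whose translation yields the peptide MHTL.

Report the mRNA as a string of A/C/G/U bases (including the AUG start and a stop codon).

residue 1: M -> AUG (start codon)
residue 2: H codons sorted = CAC,CAU -> pick last = CAU
residue 3: T codons sorted = ACA,ACC,ACG,ACU -> pick last = ACU
residue 4: L codons sorted = CUA,CUC,CUG,CUU,UUA,UUG -> pick last = UUG
terminator: stop codons sorted = UAA,UAG,UGA -> pick last = UGA

Answer: mRNA: AUGCAUACUUUGUGA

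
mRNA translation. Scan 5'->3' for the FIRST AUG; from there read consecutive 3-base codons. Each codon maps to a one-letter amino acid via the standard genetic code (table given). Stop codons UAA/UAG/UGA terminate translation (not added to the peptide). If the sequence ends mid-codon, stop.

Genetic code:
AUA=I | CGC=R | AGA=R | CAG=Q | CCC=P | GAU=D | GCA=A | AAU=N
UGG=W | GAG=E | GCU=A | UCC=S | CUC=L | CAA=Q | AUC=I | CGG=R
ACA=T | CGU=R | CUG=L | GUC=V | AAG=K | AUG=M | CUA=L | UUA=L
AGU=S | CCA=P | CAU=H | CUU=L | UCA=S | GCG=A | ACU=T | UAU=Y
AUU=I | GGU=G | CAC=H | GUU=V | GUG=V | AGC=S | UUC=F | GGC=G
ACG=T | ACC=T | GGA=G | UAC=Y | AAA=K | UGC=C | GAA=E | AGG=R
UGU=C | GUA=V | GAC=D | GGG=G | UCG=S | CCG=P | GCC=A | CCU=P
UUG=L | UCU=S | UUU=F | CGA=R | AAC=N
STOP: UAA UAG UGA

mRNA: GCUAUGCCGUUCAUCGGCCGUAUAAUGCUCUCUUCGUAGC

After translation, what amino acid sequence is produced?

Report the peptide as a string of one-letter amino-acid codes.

start AUG at pos 3
pos 3: AUG -> M; peptide=M
pos 6: CCG -> P; peptide=MP
pos 9: UUC -> F; peptide=MPF
pos 12: AUC -> I; peptide=MPFI
pos 15: GGC -> G; peptide=MPFIG
pos 18: CGU -> R; peptide=MPFIGR
pos 21: AUA -> I; peptide=MPFIGRI
pos 24: AUG -> M; peptide=MPFIGRIM
pos 27: CUC -> L; peptide=MPFIGRIML
pos 30: UCU -> S; peptide=MPFIGRIMLS
pos 33: UCG -> S; peptide=MPFIGRIMLSS
pos 36: UAG -> STOP

Answer: MPFIGRIMLSS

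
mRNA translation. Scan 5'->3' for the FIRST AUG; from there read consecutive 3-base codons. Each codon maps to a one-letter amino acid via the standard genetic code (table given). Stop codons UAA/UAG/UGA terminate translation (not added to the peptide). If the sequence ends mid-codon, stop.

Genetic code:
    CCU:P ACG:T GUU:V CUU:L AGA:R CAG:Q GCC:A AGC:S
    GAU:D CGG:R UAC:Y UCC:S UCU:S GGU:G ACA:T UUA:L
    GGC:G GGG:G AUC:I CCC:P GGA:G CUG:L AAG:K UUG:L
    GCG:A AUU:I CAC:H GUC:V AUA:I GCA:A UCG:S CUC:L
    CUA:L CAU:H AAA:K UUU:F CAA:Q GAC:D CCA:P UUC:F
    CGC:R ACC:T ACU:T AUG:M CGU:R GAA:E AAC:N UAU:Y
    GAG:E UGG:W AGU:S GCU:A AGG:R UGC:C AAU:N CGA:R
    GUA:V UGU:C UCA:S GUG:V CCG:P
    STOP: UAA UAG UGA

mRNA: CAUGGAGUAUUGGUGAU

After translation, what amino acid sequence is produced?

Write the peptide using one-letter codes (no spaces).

Answer: MEYW

Derivation:
start AUG at pos 1
pos 1: AUG -> M; peptide=M
pos 4: GAG -> E; peptide=ME
pos 7: UAU -> Y; peptide=MEY
pos 10: UGG -> W; peptide=MEYW
pos 13: UGA -> STOP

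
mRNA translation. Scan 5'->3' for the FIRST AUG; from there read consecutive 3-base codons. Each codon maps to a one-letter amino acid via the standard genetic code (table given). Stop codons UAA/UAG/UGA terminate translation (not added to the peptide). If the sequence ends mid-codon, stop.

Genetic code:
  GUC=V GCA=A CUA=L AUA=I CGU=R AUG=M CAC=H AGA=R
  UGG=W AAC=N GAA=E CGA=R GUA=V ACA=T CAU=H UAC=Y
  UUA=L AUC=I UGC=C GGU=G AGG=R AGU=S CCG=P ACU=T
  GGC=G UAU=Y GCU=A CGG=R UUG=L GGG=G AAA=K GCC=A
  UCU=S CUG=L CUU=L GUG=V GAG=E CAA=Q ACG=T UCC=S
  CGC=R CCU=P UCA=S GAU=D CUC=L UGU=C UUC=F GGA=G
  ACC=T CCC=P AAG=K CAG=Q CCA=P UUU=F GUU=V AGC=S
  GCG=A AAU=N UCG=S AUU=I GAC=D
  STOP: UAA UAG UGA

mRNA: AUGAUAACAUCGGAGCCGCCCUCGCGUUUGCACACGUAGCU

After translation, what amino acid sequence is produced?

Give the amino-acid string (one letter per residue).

Answer: MITSEPPSRLHT

Derivation:
start AUG at pos 0
pos 0: AUG -> M; peptide=M
pos 3: AUA -> I; peptide=MI
pos 6: ACA -> T; peptide=MIT
pos 9: UCG -> S; peptide=MITS
pos 12: GAG -> E; peptide=MITSE
pos 15: CCG -> P; peptide=MITSEP
pos 18: CCC -> P; peptide=MITSEPP
pos 21: UCG -> S; peptide=MITSEPPS
pos 24: CGU -> R; peptide=MITSEPPSR
pos 27: UUG -> L; peptide=MITSEPPSRL
pos 30: CAC -> H; peptide=MITSEPPSRLH
pos 33: ACG -> T; peptide=MITSEPPSRLHT
pos 36: UAG -> STOP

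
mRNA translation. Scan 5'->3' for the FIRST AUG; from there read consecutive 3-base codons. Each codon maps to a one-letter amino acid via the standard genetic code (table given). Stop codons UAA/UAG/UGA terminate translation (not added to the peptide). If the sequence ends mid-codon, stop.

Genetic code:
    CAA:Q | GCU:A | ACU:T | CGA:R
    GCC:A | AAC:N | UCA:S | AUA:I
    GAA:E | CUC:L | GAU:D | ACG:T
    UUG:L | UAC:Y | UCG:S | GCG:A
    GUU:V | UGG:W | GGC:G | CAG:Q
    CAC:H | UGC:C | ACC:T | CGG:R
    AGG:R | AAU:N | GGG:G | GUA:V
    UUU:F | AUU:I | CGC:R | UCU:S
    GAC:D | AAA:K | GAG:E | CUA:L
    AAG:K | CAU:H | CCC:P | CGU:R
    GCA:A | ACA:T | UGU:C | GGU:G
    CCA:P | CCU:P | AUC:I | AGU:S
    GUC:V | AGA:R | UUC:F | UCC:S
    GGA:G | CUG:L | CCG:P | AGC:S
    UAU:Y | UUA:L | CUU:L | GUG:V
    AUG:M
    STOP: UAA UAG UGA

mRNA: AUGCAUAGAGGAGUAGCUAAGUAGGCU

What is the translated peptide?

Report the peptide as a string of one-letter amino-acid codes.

Answer: MHRGVAK

Derivation:
start AUG at pos 0
pos 0: AUG -> M; peptide=M
pos 3: CAU -> H; peptide=MH
pos 6: AGA -> R; peptide=MHR
pos 9: GGA -> G; peptide=MHRG
pos 12: GUA -> V; peptide=MHRGV
pos 15: GCU -> A; peptide=MHRGVA
pos 18: AAG -> K; peptide=MHRGVAK
pos 21: UAG -> STOP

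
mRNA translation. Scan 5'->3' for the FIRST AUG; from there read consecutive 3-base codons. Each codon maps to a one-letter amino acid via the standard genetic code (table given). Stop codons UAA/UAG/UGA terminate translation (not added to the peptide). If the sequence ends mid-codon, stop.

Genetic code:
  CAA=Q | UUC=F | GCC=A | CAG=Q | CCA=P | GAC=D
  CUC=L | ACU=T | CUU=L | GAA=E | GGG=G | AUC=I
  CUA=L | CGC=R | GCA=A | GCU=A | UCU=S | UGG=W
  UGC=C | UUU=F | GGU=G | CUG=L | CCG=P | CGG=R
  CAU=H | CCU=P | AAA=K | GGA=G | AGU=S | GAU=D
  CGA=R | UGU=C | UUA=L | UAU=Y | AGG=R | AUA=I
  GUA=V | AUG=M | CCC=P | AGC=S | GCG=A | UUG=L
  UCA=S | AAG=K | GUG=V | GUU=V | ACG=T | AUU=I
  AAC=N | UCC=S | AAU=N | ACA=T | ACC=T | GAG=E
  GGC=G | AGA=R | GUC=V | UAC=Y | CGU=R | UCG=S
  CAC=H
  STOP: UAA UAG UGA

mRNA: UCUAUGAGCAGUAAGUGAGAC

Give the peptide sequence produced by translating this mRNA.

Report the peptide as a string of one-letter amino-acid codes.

start AUG at pos 3
pos 3: AUG -> M; peptide=M
pos 6: AGC -> S; peptide=MS
pos 9: AGU -> S; peptide=MSS
pos 12: AAG -> K; peptide=MSSK
pos 15: UGA -> STOP

Answer: MSSK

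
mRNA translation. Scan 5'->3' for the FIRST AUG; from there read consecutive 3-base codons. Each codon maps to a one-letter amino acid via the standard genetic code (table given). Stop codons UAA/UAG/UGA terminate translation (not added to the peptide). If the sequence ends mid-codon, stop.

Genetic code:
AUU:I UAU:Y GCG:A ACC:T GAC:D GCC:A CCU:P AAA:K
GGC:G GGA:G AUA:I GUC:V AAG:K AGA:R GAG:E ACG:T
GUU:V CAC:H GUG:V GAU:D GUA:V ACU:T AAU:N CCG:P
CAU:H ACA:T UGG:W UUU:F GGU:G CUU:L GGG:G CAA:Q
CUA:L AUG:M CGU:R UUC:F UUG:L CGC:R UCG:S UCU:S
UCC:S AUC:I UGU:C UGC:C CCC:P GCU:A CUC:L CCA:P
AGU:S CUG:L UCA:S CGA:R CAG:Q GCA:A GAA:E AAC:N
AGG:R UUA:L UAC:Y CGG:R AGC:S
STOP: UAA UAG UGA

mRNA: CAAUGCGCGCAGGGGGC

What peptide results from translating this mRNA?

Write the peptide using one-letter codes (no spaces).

start AUG at pos 2
pos 2: AUG -> M; peptide=M
pos 5: CGC -> R; peptide=MR
pos 8: GCA -> A; peptide=MRA
pos 11: GGG -> G; peptide=MRAG
pos 14: GGC -> G; peptide=MRAGG
pos 17: only 0 nt remain (<3), stop (end of mRNA)

Answer: MRAGG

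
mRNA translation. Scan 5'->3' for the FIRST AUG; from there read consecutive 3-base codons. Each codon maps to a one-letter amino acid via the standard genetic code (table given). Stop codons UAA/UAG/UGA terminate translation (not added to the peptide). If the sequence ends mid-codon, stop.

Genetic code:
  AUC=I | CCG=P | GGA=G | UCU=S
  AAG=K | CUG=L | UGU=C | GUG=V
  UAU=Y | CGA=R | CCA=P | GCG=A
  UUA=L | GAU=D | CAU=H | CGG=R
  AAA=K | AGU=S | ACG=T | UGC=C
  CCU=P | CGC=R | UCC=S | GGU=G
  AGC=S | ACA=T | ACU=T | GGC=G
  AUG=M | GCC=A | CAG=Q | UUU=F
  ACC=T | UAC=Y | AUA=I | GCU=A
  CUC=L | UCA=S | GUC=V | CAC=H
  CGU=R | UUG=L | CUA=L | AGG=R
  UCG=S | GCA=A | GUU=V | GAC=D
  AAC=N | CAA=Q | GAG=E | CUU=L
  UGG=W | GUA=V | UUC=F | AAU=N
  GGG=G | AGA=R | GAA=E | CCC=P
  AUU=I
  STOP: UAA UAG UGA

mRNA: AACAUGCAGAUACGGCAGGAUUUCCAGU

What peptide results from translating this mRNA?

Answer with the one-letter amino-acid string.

start AUG at pos 3
pos 3: AUG -> M; peptide=M
pos 6: CAG -> Q; peptide=MQ
pos 9: AUA -> I; peptide=MQI
pos 12: CGG -> R; peptide=MQIR
pos 15: CAG -> Q; peptide=MQIRQ
pos 18: GAU -> D; peptide=MQIRQD
pos 21: UUC -> F; peptide=MQIRQDF
pos 24: CAG -> Q; peptide=MQIRQDFQ
pos 27: only 1 nt remain (<3), stop (end of mRNA)

Answer: MQIRQDFQ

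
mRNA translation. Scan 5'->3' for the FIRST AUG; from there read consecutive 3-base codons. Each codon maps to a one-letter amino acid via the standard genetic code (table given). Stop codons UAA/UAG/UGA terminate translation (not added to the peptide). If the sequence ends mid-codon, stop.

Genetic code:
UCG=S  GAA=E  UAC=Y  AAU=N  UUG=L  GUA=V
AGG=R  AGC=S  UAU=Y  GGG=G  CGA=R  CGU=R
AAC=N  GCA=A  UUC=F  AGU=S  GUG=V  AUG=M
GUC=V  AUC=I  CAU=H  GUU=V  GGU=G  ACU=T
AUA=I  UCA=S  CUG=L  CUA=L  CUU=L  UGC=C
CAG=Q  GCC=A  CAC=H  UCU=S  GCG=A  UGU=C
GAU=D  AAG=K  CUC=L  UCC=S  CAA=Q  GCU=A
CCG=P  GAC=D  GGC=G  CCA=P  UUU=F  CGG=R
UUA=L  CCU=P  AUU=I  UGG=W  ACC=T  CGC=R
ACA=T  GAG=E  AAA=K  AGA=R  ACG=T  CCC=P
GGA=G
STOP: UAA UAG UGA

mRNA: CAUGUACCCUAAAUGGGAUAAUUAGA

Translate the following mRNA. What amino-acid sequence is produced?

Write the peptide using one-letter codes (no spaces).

start AUG at pos 1
pos 1: AUG -> M; peptide=M
pos 4: UAC -> Y; peptide=MY
pos 7: CCU -> P; peptide=MYP
pos 10: AAA -> K; peptide=MYPK
pos 13: UGG -> W; peptide=MYPKW
pos 16: GAU -> D; peptide=MYPKWD
pos 19: AAU -> N; peptide=MYPKWDN
pos 22: UAG -> STOP

Answer: MYPKWDN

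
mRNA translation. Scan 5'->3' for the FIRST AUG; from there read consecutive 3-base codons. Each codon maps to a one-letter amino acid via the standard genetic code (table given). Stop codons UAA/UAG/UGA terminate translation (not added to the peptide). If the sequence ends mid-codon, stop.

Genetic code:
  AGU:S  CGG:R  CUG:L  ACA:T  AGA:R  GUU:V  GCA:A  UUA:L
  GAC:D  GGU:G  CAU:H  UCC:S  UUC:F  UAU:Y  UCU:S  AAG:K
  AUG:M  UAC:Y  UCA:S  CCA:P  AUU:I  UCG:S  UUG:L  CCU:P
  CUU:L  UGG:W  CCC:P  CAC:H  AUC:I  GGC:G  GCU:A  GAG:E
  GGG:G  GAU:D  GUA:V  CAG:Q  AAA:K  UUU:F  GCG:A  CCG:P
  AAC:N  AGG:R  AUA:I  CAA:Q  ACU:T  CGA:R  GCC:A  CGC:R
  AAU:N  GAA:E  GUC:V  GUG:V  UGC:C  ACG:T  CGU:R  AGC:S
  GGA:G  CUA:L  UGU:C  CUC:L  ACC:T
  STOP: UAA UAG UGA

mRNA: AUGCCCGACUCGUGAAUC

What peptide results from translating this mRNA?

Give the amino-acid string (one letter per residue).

Answer: MPDS

Derivation:
start AUG at pos 0
pos 0: AUG -> M; peptide=M
pos 3: CCC -> P; peptide=MP
pos 6: GAC -> D; peptide=MPD
pos 9: UCG -> S; peptide=MPDS
pos 12: UGA -> STOP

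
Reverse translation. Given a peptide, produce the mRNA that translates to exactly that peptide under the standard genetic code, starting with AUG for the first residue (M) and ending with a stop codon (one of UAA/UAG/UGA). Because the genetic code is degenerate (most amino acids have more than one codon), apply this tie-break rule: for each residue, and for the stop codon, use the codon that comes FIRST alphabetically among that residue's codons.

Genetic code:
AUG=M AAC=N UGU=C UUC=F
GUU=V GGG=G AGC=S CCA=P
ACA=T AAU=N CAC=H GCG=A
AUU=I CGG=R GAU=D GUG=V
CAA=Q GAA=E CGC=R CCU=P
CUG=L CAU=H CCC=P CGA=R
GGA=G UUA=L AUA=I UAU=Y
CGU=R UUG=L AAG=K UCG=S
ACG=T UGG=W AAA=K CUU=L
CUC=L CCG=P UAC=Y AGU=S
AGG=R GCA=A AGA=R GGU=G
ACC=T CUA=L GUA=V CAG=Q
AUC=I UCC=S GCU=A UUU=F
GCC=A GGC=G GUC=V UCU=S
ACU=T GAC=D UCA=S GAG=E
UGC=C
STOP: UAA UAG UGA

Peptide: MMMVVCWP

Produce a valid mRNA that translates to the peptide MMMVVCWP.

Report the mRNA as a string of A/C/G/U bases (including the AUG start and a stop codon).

Answer: mRNA: AUGAUGAUGGUAGUAUGCUGGCCAUAA

Derivation:
residue 1: M -> AUG (start codon)
residue 2: M -> AUG (only codon)
residue 3: M -> AUG (only codon)
residue 4: V codons sorted = GUA,GUC,GUG,GUU -> pick first = GUA
residue 5: V codons sorted = GUA,GUC,GUG,GUU -> pick first = GUA
residue 6: C codons sorted = UGC,UGU -> pick first = UGC
residue 7: W -> UGG (only codon)
residue 8: P codons sorted = CCA,CCC,CCG,CCU -> pick first = CCA
terminator: stop codons sorted = UAA,UAG,UGA -> pick first = UAA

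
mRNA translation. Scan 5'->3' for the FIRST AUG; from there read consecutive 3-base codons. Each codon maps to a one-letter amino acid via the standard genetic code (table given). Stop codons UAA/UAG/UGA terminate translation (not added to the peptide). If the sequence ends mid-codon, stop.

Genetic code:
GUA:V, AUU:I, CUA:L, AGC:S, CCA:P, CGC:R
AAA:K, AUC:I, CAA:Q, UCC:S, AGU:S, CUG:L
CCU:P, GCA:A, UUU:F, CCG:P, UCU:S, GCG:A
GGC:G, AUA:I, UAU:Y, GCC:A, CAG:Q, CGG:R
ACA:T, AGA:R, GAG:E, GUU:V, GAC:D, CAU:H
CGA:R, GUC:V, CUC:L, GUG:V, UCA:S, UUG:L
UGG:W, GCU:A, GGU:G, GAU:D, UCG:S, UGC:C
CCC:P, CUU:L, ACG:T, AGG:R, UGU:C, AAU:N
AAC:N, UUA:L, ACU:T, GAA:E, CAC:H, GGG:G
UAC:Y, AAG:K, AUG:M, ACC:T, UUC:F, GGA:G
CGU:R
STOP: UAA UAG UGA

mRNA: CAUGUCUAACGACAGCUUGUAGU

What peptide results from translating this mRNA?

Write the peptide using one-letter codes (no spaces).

start AUG at pos 1
pos 1: AUG -> M; peptide=M
pos 4: UCU -> S; peptide=MS
pos 7: AAC -> N; peptide=MSN
pos 10: GAC -> D; peptide=MSND
pos 13: AGC -> S; peptide=MSNDS
pos 16: UUG -> L; peptide=MSNDSL
pos 19: UAG -> STOP

Answer: MSNDSL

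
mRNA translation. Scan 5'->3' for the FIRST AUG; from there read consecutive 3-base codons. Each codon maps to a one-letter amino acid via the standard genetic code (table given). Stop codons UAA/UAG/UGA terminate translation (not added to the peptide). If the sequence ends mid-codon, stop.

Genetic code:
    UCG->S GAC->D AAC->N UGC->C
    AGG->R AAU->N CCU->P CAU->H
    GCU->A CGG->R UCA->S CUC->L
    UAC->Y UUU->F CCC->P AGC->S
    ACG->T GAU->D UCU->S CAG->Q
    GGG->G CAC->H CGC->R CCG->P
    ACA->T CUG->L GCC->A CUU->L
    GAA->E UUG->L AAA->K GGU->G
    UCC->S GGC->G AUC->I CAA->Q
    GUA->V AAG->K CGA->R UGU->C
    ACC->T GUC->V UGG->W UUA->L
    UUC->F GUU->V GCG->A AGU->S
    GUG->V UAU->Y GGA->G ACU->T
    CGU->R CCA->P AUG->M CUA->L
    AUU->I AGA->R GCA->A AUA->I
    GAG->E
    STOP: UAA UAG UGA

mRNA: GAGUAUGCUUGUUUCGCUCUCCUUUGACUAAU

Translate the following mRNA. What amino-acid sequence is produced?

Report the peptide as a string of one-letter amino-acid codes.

Answer: MLVSLSFD

Derivation:
start AUG at pos 4
pos 4: AUG -> M; peptide=M
pos 7: CUU -> L; peptide=ML
pos 10: GUU -> V; peptide=MLV
pos 13: UCG -> S; peptide=MLVS
pos 16: CUC -> L; peptide=MLVSL
pos 19: UCC -> S; peptide=MLVSLS
pos 22: UUU -> F; peptide=MLVSLSF
pos 25: GAC -> D; peptide=MLVSLSFD
pos 28: UAA -> STOP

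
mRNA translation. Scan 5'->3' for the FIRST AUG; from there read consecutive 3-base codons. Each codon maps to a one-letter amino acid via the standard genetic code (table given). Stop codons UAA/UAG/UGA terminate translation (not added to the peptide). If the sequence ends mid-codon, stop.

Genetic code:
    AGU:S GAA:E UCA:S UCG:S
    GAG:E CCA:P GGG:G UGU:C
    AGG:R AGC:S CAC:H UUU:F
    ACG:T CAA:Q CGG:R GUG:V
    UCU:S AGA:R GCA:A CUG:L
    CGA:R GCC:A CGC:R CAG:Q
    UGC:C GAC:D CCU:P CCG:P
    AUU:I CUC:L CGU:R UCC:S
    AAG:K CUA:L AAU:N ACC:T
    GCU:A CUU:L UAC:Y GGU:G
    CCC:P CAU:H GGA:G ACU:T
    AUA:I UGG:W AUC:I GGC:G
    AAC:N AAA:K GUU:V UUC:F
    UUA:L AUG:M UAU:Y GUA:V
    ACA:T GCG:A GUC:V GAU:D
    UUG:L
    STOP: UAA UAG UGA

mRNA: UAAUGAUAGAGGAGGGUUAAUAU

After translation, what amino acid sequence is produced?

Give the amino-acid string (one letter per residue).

Answer: MIEEG

Derivation:
start AUG at pos 2
pos 2: AUG -> M; peptide=M
pos 5: AUA -> I; peptide=MI
pos 8: GAG -> E; peptide=MIE
pos 11: GAG -> E; peptide=MIEE
pos 14: GGU -> G; peptide=MIEEG
pos 17: UAA -> STOP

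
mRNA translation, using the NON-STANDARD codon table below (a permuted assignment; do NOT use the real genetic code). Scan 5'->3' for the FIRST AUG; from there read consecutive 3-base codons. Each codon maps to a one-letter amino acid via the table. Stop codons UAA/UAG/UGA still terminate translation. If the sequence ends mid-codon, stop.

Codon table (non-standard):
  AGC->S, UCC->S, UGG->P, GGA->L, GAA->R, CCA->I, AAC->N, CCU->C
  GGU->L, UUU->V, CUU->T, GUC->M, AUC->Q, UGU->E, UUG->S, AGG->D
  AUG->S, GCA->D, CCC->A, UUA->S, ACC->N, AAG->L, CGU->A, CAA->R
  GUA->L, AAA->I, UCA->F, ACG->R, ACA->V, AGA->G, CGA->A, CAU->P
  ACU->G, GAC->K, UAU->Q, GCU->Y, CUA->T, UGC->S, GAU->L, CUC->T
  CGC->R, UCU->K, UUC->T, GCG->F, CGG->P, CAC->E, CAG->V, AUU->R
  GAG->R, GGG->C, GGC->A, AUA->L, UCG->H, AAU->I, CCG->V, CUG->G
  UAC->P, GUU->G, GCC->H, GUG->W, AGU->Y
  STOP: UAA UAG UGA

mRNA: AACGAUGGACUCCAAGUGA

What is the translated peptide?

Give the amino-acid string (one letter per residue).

start AUG at pos 4
pos 4: AUG -> S; peptide=S
pos 7: GAC -> K; peptide=SK
pos 10: UCC -> S; peptide=SKS
pos 13: AAG -> L; peptide=SKSL
pos 16: UGA -> STOP

Answer: SKSL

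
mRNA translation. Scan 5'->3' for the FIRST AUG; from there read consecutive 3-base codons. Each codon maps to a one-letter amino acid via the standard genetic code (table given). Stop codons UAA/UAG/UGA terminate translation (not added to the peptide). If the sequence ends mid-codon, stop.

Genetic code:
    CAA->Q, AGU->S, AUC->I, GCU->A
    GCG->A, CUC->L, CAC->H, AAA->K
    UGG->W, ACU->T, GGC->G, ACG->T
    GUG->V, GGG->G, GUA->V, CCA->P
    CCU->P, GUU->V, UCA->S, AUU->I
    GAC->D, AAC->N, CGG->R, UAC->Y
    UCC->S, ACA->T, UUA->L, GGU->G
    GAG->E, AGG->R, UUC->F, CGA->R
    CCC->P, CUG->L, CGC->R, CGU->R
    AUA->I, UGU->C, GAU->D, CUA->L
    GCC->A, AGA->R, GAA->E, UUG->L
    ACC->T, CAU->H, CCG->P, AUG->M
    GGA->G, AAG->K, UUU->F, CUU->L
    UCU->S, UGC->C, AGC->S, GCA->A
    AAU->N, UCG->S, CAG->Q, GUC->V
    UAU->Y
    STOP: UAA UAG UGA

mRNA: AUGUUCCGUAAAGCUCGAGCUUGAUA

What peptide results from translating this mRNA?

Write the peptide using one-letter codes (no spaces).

Answer: MFRKARA

Derivation:
start AUG at pos 0
pos 0: AUG -> M; peptide=M
pos 3: UUC -> F; peptide=MF
pos 6: CGU -> R; peptide=MFR
pos 9: AAA -> K; peptide=MFRK
pos 12: GCU -> A; peptide=MFRKA
pos 15: CGA -> R; peptide=MFRKAR
pos 18: GCU -> A; peptide=MFRKARA
pos 21: UGA -> STOP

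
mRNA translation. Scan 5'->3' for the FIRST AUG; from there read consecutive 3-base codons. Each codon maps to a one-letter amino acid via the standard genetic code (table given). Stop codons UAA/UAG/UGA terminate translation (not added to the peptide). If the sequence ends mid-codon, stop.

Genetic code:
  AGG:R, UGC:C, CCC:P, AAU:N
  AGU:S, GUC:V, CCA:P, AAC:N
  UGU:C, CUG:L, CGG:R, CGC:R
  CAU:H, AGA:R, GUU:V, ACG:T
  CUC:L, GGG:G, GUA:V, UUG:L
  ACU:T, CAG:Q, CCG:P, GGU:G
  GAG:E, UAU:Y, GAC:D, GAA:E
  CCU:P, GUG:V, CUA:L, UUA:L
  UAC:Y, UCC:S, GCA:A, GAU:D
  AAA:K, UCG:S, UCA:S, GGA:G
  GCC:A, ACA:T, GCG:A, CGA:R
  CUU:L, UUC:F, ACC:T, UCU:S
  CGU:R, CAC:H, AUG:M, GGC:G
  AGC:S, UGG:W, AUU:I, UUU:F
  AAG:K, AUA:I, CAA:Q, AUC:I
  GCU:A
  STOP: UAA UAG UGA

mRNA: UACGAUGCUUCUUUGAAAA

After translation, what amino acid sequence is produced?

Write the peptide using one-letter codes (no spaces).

start AUG at pos 4
pos 4: AUG -> M; peptide=M
pos 7: CUU -> L; peptide=ML
pos 10: CUU -> L; peptide=MLL
pos 13: UGA -> STOP

Answer: MLL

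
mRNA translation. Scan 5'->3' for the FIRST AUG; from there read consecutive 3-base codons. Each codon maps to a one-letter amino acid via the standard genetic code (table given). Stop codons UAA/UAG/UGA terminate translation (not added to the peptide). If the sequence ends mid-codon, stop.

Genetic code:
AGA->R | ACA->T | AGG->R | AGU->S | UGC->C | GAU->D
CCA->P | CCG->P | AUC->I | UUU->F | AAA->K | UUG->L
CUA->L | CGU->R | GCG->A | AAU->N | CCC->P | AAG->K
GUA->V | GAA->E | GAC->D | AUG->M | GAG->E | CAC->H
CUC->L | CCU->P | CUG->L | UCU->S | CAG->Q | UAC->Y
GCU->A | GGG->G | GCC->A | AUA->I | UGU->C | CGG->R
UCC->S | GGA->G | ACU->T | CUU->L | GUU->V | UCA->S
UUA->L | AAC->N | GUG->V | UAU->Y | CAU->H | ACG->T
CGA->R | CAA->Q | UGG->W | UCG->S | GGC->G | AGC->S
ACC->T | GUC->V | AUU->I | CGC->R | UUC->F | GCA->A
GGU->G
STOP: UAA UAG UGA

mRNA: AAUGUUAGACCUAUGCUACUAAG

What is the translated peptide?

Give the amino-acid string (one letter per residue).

Answer: MLDLCY

Derivation:
start AUG at pos 1
pos 1: AUG -> M; peptide=M
pos 4: UUA -> L; peptide=ML
pos 7: GAC -> D; peptide=MLD
pos 10: CUA -> L; peptide=MLDL
pos 13: UGC -> C; peptide=MLDLC
pos 16: UAC -> Y; peptide=MLDLCY
pos 19: UAA -> STOP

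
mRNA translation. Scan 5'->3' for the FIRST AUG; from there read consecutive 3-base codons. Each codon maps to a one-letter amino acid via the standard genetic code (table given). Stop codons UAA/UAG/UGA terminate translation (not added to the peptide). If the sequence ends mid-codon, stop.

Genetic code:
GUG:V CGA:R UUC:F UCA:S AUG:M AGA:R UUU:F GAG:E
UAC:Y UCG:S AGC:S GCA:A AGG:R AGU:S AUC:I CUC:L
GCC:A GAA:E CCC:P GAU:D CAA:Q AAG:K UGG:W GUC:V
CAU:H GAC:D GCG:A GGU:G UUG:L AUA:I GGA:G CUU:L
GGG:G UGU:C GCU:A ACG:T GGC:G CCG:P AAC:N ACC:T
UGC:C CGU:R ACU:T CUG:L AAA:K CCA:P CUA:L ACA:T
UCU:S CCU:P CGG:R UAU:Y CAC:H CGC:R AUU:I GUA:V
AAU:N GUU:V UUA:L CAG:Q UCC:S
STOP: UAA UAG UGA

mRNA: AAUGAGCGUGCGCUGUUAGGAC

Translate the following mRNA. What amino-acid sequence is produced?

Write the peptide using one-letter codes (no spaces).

Answer: MSVRC

Derivation:
start AUG at pos 1
pos 1: AUG -> M; peptide=M
pos 4: AGC -> S; peptide=MS
pos 7: GUG -> V; peptide=MSV
pos 10: CGC -> R; peptide=MSVR
pos 13: UGU -> C; peptide=MSVRC
pos 16: UAG -> STOP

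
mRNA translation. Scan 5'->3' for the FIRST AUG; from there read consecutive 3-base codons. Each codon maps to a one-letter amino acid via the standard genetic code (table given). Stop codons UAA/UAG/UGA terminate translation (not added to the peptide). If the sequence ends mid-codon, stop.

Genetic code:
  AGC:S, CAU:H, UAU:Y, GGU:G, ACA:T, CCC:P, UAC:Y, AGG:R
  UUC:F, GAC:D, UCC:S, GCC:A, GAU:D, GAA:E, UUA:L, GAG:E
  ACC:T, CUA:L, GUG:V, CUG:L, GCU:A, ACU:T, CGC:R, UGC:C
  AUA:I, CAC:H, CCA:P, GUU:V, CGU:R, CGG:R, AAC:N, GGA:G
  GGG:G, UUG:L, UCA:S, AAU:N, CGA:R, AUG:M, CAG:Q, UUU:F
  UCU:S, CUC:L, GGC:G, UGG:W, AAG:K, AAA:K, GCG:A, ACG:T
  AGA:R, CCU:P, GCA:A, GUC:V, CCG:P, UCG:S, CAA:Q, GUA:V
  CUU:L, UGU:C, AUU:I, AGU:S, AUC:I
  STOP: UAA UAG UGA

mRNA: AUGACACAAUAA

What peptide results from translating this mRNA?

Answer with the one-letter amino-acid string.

Answer: MTQ

Derivation:
start AUG at pos 0
pos 0: AUG -> M; peptide=M
pos 3: ACA -> T; peptide=MT
pos 6: CAA -> Q; peptide=MTQ
pos 9: UAA -> STOP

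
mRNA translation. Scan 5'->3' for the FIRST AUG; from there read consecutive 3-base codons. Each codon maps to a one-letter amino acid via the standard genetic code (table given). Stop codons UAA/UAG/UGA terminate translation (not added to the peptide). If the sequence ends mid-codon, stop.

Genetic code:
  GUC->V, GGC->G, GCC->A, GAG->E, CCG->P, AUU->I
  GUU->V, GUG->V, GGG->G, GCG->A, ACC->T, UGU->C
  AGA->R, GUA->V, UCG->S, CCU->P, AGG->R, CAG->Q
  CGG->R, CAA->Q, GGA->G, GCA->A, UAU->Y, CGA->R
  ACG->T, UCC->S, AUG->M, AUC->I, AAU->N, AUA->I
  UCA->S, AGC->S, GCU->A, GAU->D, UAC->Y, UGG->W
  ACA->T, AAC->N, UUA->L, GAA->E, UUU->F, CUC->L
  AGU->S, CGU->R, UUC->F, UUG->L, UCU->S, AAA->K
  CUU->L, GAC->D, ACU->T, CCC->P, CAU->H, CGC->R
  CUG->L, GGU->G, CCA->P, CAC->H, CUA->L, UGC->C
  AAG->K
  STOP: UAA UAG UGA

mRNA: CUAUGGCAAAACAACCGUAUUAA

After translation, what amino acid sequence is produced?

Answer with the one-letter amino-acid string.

start AUG at pos 2
pos 2: AUG -> M; peptide=M
pos 5: GCA -> A; peptide=MA
pos 8: AAA -> K; peptide=MAK
pos 11: CAA -> Q; peptide=MAKQ
pos 14: CCG -> P; peptide=MAKQP
pos 17: UAU -> Y; peptide=MAKQPY
pos 20: UAA -> STOP

Answer: MAKQPY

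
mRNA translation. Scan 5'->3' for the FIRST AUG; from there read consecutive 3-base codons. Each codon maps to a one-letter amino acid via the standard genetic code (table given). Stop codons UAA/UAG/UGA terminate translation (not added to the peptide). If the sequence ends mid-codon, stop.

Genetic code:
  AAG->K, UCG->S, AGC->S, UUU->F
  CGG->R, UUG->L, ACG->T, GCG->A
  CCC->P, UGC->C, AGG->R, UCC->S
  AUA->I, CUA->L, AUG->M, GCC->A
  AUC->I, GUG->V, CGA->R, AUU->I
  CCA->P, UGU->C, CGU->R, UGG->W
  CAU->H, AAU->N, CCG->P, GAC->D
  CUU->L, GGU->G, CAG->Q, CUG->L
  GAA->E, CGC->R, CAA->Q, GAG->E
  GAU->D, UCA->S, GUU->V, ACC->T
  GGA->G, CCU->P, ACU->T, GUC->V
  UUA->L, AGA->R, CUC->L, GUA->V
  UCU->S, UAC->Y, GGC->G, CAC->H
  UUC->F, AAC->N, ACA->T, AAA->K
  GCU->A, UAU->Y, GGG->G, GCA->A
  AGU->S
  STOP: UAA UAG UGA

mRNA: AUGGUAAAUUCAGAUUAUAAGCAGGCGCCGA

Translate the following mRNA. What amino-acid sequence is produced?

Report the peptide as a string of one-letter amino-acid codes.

Answer: MVNSDYKQAP

Derivation:
start AUG at pos 0
pos 0: AUG -> M; peptide=M
pos 3: GUA -> V; peptide=MV
pos 6: AAU -> N; peptide=MVN
pos 9: UCA -> S; peptide=MVNS
pos 12: GAU -> D; peptide=MVNSD
pos 15: UAU -> Y; peptide=MVNSDY
pos 18: AAG -> K; peptide=MVNSDYK
pos 21: CAG -> Q; peptide=MVNSDYKQ
pos 24: GCG -> A; peptide=MVNSDYKQA
pos 27: CCG -> P; peptide=MVNSDYKQAP
pos 30: only 1 nt remain (<3), stop (end of mRNA)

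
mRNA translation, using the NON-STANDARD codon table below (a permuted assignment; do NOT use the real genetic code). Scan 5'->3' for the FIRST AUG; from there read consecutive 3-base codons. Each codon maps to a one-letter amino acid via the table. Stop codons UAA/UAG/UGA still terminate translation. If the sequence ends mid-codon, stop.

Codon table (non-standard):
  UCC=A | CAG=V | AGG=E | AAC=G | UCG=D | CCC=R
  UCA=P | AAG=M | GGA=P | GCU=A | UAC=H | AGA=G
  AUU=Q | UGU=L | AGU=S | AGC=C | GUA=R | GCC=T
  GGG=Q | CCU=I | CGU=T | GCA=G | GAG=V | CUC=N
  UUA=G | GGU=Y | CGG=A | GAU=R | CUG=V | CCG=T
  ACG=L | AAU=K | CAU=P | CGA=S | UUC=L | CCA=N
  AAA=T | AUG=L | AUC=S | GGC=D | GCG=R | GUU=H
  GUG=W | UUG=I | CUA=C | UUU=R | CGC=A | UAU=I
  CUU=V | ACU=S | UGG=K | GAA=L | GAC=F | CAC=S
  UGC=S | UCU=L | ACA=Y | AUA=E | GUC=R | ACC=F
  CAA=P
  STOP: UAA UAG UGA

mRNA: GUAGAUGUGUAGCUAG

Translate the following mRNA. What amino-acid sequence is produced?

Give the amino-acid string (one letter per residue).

Answer: LLC

Derivation:
start AUG at pos 4
pos 4: AUG -> L; peptide=L
pos 7: UGU -> L; peptide=LL
pos 10: AGC -> C; peptide=LLC
pos 13: UAG -> STOP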